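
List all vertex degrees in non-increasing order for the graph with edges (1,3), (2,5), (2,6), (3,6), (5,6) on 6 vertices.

Step 1: Count edges incident to each vertex:
  deg(1) = 1 (neighbors: 3)
  deg(2) = 2 (neighbors: 5, 6)
  deg(3) = 2 (neighbors: 1, 6)
  deg(4) = 0 (neighbors: none)
  deg(5) = 2 (neighbors: 2, 6)
  deg(6) = 3 (neighbors: 2, 3, 5)

Step 2: Sort degrees in non-increasing order:
  Degrees: [1, 2, 2, 0, 2, 3] -> sorted: [3, 2, 2, 2, 1, 0]

Degree sequence: [3, 2, 2, 2, 1, 0]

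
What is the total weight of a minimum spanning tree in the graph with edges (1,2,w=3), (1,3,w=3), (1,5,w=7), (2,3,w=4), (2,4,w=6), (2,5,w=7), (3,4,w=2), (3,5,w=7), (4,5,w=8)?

Apply Kruskal's algorithm (sort edges by weight, add if no cycle):

Sorted edges by weight:
  (3,4) w=2
  (1,2) w=3
  (1,3) w=3
  (2,3) w=4
  (2,4) w=6
  (1,5) w=7
  (2,5) w=7
  (3,5) w=7
  (4,5) w=8

Add edge (3,4) w=2 -- no cycle. Running total: 2
Add edge (1,2) w=3 -- no cycle. Running total: 5
Add edge (1,3) w=3 -- no cycle. Running total: 8
Skip edge (2,3) w=4 -- would create cycle
Skip edge (2,4) w=6 -- would create cycle
Add edge (1,5) w=7 -- no cycle. Running total: 15

MST edges: (3,4,w=2), (1,2,w=3), (1,3,w=3), (1,5,w=7)
Total MST weight: 2 + 3 + 3 + 7 = 15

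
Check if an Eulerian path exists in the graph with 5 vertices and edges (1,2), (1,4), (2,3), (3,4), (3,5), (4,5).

Step 1: Find the degree of each vertex:
  deg(1) = 2
  deg(2) = 2
  deg(3) = 3
  deg(4) = 3
  deg(5) = 2

Step 2: Count vertices with odd degree:
  Odd-degree vertices: 3, 4 (2 total)

Step 3: Apply Euler's theorem:
  - Eulerian circuit exists iff graph is connected and all vertices have even degree
  - Eulerian path exists iff graph is connected and has 0 or 2 odd-degree vertices

Graph is connected with exactly 2 odd-degree vertices (3, 4).
Eulerian path exists (starting and ending at the odd-degree vertices), but no Eulerian circuit.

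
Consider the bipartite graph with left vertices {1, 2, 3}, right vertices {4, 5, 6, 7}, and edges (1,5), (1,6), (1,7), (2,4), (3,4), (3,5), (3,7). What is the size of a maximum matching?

Step 1: List the neighbors of each left vertex:
  1: 5, 6, 7
  2: 4
  3: 4, 5, 7

Step 2: Greedily match left vertices, then look for augmenting paths:
  Match 1 -- 5
  Match 2 -- 4
  Match 3 -- 7
  No augmenting path remains.

Step 3: Verify this is maximum:
  Matching size 3 = min(|L|, |R|) = min(3, 4), which is an upper bound, so this matching is maximum.

Maximum matching: {(1,5), (2,4), (3,7)}
Size: 3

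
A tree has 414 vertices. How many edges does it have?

A tree on n vertices always has exactly n - 1 edges.
For n = 414: edges = 414 - 1 = 413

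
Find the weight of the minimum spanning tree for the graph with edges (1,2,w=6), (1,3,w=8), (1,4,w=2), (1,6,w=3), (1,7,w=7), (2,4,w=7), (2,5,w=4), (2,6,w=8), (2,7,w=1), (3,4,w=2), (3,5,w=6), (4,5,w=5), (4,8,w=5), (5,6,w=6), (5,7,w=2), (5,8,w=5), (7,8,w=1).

Apply Kruskal's algorithm (sort edges by weight, add if no cycle):

Sorted edges by weight:
  (2,7) w=1
  (7,8) w=1
  (1,4) w=2
  (3,4) w=2
  (5,7) w=2
  (1,6) w=3
  (2,5) w=4
  (4,5) w=5
  (4,8) w=5
  (5,8) w=5
  (1,2) w=6
  (3,5) w=6
  (5,6) w=6
  (1,7) w=7
  (2,4) w=7
  (1,3) w=8
  (2,6) w=8

Add edge (2,7) w=1 -- no cycle. Running total: 1
Add edge (7,8) w=1 -- no cycle. Running total: 2
Add edge (1,4) w=2 -- no cycle. Running total: 4
Add edge (3,4) w=2 -- no cycle. Running total: 6
Add edge (5,7) w=2 -- no cycle. Running total: 8
Add edge (1,6) w=3 -- no cycle. Running total: 11
Skip edge (2,5) w=4 -- would create cycle
Add edge (4,5) w=5 -- no cycle. Running total: 16

MST edges: (2,7,w=1), (7,8,w=1), (1,4,w=2), (3,4,w=2), (5,7,w=2), (1,6,w=3), (4,5,w=5)
Total MST weight: 1 + 1 + 2 + 2 + 2 + 3 + 5 = 16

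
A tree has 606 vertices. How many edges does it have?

A tree on n vertices always has exactly n - 1 edges.
For n = 606: edges = 606 - 1 = 605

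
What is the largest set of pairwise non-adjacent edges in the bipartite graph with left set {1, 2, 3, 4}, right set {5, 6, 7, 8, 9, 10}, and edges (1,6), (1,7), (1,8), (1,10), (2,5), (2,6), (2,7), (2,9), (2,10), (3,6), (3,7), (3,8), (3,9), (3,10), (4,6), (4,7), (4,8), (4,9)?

Step 1: List the neighbors of each left vertex:
  1: 6, 7, 8, 10
  2: 5, 6, 7, 9, 10
  3: 6, 7, 8, 9, 10
  4: 6, 7, 8, 9

Step 2: Greedily match left vertices, then look for augmenting paths:
  Match 1 -- 6
  Match 2 -- 5
  Match 3 -- 7
  Match 4 -- 8
  No augmenting path remains.

Step 3: Verify this is maximum:
  Matching size 4 = min(|L|, |R|) = min(4, 6), which is an upper bound, so this matching is maximum.

Maximum matching: {(1,6), (2,5), (3,7), (4,8)}
Size: 4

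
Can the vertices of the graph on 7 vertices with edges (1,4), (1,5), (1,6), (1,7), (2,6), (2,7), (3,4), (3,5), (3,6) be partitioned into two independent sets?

Step 1: Attempt 2-coloring using BFS:
  Start at vertex 1, assign color 0
  Color vertex 4 with color 1 (neighbor of 1)
  Color vertex 5 with color 1 (neighbor of 1)
  Color vertex 6 with color 1 (neighbor of 1)
  Color vertex 7 with color 1 (neighbor of 1)
  Color vertex 3 with color 0 (neighbor of 4)
  Color vertex 2 with color 0 (neighbor of 6)

Step 2: 2-coloring succeeded. No conflicts found.
  Set A (color 0): {1, 2, 3}
  Set B (color 1): {4, 5, 6, 7}

The graph is bipartite with partition {1, 2, 3}, {4, 5, 6, 7}.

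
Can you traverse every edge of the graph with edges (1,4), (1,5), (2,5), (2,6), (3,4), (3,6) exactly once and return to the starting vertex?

Step 1: Find the degree of each vertex:
  deg(1) = 2
  deg(2) = 2
  deg(3) = 2
  deg(4) = 2
  deg(5) = 2
  deg(6) = 2

Step 2: Count vertices with odd degree:
  All vertices have even degree (0 odd-degree vertices)

Step 3: Apply Euler's theorem:
  - Eulerian circuit exists iff graph is connected and all vertices have even degree
  - Eulerian path exists iff graph is connected and has 0 or 2 odd-degree vertices

Graph is connected with 0 odd-degree vertices.
Both Eulerian circuit and Eulerian path exist.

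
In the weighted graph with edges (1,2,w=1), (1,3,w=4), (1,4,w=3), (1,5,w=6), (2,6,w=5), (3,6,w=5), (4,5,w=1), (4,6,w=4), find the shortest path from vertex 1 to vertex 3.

Step 1: Build adjacency list with weights:
  1: 2(w=1), 3(w=4), 4(w=3), 5(w=6)
  2: 1(w=1), 6(w=5)
  3: 1(w=4), 6(w=5)
  4: 1(w=3), 5(w=1), 6(w=4)
  5: 1(w=6), 4(w=1)
  6: 2(w=5), 3(w=5), 4(w=4)

Step 2: Apply Dijkstra's algorithm from vertex 1:
  Visit vertex 1 (distance=0)
    Update dist[2] = 1
    Update dist[3] = 4
    Update dist[4] = 3
    Update dist[5] = 6
  Visit vertex 2 (distance=1)
    Update dist[6] = 6
  Visit vertex 4 (distance=3)
    Update dist[5] = 4
  Visit vertex 3 (distance=4)

Step 3: Shortest path: 1 -> 3
Total weight: 4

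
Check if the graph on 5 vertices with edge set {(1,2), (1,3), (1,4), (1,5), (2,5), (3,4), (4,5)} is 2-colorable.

Step 1: Attempt 2-coloring using BFS:
  Start at vertex 1, assign color 0
  Color vertex 2 with color 1 (neighbor of 1)
  Color vertex 3 with color 1 (neighbor of 1)
  Color vertex 4 with color 1 (neighbor of 1)
  Color vertex 5 with color 1 (neighbor of 1)

Step 2: Conflict found! Vertices 2 and 5 are adjacent but have the same color.
This means the graph contains an odd cycle.

The graph is NOT bipartite.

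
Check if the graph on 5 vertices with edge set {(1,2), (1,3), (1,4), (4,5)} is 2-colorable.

Step 1: Attempt 2-coloring using BFS:
  Start at vertex 1, assign color 0
  Color vertex 2 with color 1 (neighbor of 1)
  Color vertex 3 with color 1 (neighbor of 1)
  Color vertex 4 with color 1 (neighbor of 1)
  Color vertex 5 with color 0 (neighbor of 4)

Step 2: 2-coloring succeeded. No conflicts found.
  Set A (color 0): {1, 5}
  Set B (color 1): {2, 3, 4}

The graph is bipartite with partition {1, 5}, {2, 3, 4}.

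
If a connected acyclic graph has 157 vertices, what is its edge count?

A tree on n vertices always has exactly n - 1 edges.
For n = 157: edges = 157 - 1 = 156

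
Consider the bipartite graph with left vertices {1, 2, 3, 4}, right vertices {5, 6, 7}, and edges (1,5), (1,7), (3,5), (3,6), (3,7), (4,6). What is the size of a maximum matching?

Step 1: List the neighbors of each left vertex:
  1: 5, 7
  2: (none)
  3: 5, 6, 7
  4: 6

Step 2: Greedily match left vertices, then look for augmenting paths:
  Match 1 -- 5
  Match 3 -- 7
  Match 4 -- 6
  No augmenting path remains.

Step 3: Verify this is maximum:
  Matching size 3 = min(|L|, |R|) = min(4, 3), which is an upper bound, so this matching is maximum.

Maximum matching: {(1,5), (3,7), (4,6)}
Size: 3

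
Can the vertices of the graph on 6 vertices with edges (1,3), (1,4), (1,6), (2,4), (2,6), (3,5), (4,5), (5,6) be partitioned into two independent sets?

Step 1: Attempt 2-coloring using BFS:
  Start at vertex 1, assign color 0
  Color vertex 3 with color 1 (neighbor of 1)
  Color vertex 4 with color 1 (neighbor of 1)
  Color vertex 6 with color 1 (neighbor of 1)
  Color vertex 5 with color 0 (neighbor of 3)
  Color vertex 2 with color 0 (neighbor of 4)

Step 2: 2-coloring succeeded. No conflicts found.
  Set A (color 0): {1, 2, 5}
  Set B (color 1): {3, 4, 6}

The graph is bipartite with partition {1, 2, 5}, {3, 4, 6}.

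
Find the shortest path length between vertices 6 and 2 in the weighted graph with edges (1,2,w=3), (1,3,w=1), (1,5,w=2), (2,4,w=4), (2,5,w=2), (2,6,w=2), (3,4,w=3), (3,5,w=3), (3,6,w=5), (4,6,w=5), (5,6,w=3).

Step 1: Build adjacency list with weights:
  1: 2(w=3), 3(w=1), 5(w=2)
  2: 1(w=3), 4(w=4), 5(w=2), 6(w=2)
  3: 1(w=1), 4(w=3), 5(w=3), 6(w=5)
  4: 2(w=4), 3(w=3), 6(w=5)
  5: 1(w=2), 2(w=2), 3(w=3), 6(w=3)
  6: 2(w=2), 3(w=5), 4(w=5), 5(w=3)

Step 2: Apply Dijkstra's algorithm from vertex 6:
  Visit vertex 6 (distance=0)
    Update dist[2] = 2
    Update dist[3] = 5
    Update dist[4] = 5
    Update dist[5] = 3
  Visit vertex 2 (distance=2)
    Update dist[1] = 5

Step 3: Shortest path: 6 -> 2
Total weight: 2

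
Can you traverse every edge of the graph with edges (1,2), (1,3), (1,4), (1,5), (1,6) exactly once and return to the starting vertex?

Step 1: Find the degree of each vertex:
  deg(1) = 5
  deg(2) = 1
  deg(3) = 1
  deg(4) = 1
  deg(5) = 1
  deg(6) = 1

Step 2: Count vertices with odd degree:
  Odd-degree vertices: 1, 2, 3, 4, 5, 6 (6 total)

Step 3: Apply Euler's theorem:
  - Eulerian circuit exists iff graph is connected and all vertices have even degree
  - Eulerian path exists iff graph is connected and has 0 or 2 odd-degree vertices

Graph has 6 odd-degree vertices (need 0 or 2).
Neither Eulerian path nor Eulerian circuit exists.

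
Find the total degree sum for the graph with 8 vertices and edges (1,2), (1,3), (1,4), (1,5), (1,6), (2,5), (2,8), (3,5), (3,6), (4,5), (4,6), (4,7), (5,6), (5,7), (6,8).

Step 1: Count edges incident to each vertex:
  deg(1) = 5 (neighbors: 2, 3, 4, 5, 6)
  deg(2) = 3 (neighbors: 1, 5, 8)
  deg(3) = 3 (neighbors: 1, 5, 6)
  deg(4) = 4 (neighbors: 1, 5, 6, 7)
  deg(5) = 6 (neighbors: 1, 2, 3, 4, 6, 7)
  deg(6) = 5 (neighbors: 1, 3, 4, 5, 8)
  deg(7) = 2 (neighbors: 4, 5)
  deg(8) = 2 (neighbors: 2, 6)

Step 2: Sum all degrees:
  5 + 3 + 3 + 4 + 6 + 5 + 2 + 2 = 30

Verification: sum of degrees = 2 * |E| = 2 * 15 = 30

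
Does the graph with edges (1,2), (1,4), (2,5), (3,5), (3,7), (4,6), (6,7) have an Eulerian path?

Step 1: Find the degree of each vertex:
  deg(1) = 2
  deg(2) = 2
  deg(3) = 2
  deg(4) = 2
  deg(5) = 2
  deg(6) = 2
  deg(7) = 2

Step 2: Count vertices with odd degree:
  All vertices have even degree (0 odd-degree vertices)

Step 3: Apply Euler's theorem:
  - Eulerian circuit exists iff graph is connected and all vertices have even degree
  - Eulerian path exists iff graph is connected and has 0 or 2 odd-degree vertices

Graph is connected with 0 odd-degree vertices.
Both Eulerian circuit and Eulerian path exist.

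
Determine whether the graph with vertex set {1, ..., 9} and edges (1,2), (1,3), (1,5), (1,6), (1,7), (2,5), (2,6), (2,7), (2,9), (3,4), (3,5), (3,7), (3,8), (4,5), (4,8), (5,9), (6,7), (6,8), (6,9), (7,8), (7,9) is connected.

Step 1: Build adjacency list from edges:
  1: 2, 3, 5, 6, 7
  2: 1, 5, 6, 7, 9
  3: 1, 4, 5, 7, 8
  4: 3, 5, 8
  5: 1, 2, 3, 4, 9
  6: 1, 2, 7, 8, 9
  7: 1, 2, 3, 6, 8, 9
  8: 3, 4, 6, 7
  9: 2, 5, 6, 7

Step 2: Run BFS/DFS from vertex 1:
  Visited: {1, 2, 3, 5, 6, 7, 9, 4, 8}
  Reached 9 of 9 vertices

Step 3: All 9 vertices reached from vertex 1, so the graph is connected.
Answer: Yes, the graph is connected.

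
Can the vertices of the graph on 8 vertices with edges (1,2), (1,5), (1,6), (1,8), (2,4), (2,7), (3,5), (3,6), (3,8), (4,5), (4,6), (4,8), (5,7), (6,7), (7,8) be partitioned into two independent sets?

Step 1: Attempt 2-coloring using BFS:
  Start at vertex 1, assign color 0
  Color vertex 2 with color 1 (neighbor of 1)
  Color vertex 5 with color 1 (neighbor of 1)
  Color vertex 6 with color 1 (neighbor of 1)
  Color vertex 8 with color 1 (neighbor of 1)
  Color vertex 4 with color 0 (neighbor of 2)
  Color vertex 7 with color 0 (neighbor of 2)
  Color vertex 3 with color 0 (neighbor of 5)

Step 2: 2-coloring succeeded. No conflicts found.
  Set A (color 0): {1, 3, 4, 7}
  Set B (color 1): {2, 5, 6, 8}

The graph is bipartite with partition {1, 3, 4, 7}, {2, 5, 6, 8}.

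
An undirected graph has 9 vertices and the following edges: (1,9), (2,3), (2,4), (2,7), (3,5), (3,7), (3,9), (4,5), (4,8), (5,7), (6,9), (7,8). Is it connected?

Step 1: Build adjacency list from edges:
  1: 9
  2: 3, 4, 7
  3: 2, 5, 7, 9
  4: 2, 5, 8
  5: 3, 4, 7
  6: 9
  7: 2, 3, 5, 8
  8: 4, 7
  9: 1, 3, 6

Step 2: Run BFS/DFS from vertex 1:
  Visited: {1, 9, 3, 6, 2, 5, 7, 4, 8}
  Reached 9 of 9 vertices

Step 3: All 9 vertices reached from vertex 1, so the graph is connected.
Answer: Yes, the graph is connected.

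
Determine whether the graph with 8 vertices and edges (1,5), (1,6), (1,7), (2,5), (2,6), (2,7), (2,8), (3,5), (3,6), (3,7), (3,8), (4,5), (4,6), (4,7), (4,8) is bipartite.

Step 1: Attempt 2-coloring using BFS:
  Start at vertex 1, assign color 0
  Color vertex 5 with color 1 (neighbor of 1)
  Color vertex 6 with color 1 (neighbor of 1)
  Color vertex 7 with color 1 (neighbor of 1)
  Color vertex 2 with color 0 (neighbor of 5)
  Color vertex 3 with color 0 (neighbor of 5)
  Color vertex 4 with color 0 (neighbor of 5)
  Color vertex 8 with color 1 (neighbor of 2)

Step 2: 2-coloring succeeded. No conflicts found.
  Set A (color 0): {1, 2, 3, 4}
  Set B (color 1): {5, 6, 7, 8}

The graph is bipartite with partition {1, 2, 3, 4}, {5, 6, 7, 8}.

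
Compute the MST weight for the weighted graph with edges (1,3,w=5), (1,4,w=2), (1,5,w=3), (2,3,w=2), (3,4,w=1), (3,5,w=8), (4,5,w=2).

Apply Kruskal's algorithm (sort edges by weight, add if no cycle):

Sorted edges by weight:
  (3,4) w=1
  (1,4) w=2
  (2,3) w=2
  (4,5) w=2
  (1,5) w=3
  (1,3) w=5
  (3,5) w=8

Add edge (3,4) w=1 -- no cycle. Running total: 1
Add edge (1,4) w=2 -- no cycle. Running total: 3
Add edge (2,3) w=2 -- no cycle. Running total: 5
Add edge (4,5) w=2 -- no cycle. Running total: 7

MST edges: (3,4,w=1), (1,4,w=2), (2,3,w=2), (4,5,w=2)
Total MST weight: 1 + 2 + 2 + 2 = 7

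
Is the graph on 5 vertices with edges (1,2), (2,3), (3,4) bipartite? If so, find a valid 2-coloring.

Step 1: Attempt 2-coloring using BFS:
  Start at vertex 1, assign color 0
  Color vertex 2 with color 1 (neighbor of 1)
  Color vertex 3 with color 0 (neighbor of 2)
  Color vertex 4 with color 1 (neighbor of 3)
  Start new component at vertex 5, assign color 0

Step 2: 2-coloring succeeded. No conflicts found.
  Set A (color 0): {1, 3, 5}
  Set B (color 1): {2, 4}

The graph is bipartite with partition {1, 3, 5}, {2, 4}.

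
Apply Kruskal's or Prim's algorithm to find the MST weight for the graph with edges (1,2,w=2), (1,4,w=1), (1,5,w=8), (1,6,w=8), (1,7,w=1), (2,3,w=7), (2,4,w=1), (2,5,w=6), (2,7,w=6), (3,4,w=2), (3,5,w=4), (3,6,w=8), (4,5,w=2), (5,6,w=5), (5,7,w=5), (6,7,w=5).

Apply Kruskal's algorithm (sort edges by weight, add if no cycle):

Sorted edges by weight:
  (1,4) w=1
  (1,7) w=1
  (2,4) w=1
  (1,2) w=2
  (3,4) w=2
  (4,5) w=2
  (3,5) w=4
  (5,7) w=5
  (5,6) w=5
  (6,7) w=5
  (2,5) w=6
  (2,7) w=6
  (2,3) w=7
  (1,5) w=8
  (1,6) w=8
  (3,6) w=8

Add edge (1,4) w=1 -- no cycle. Running total: 1
Add edge (1,7) w=1 -- no cycle. Running total: 2
Add edge (2,4) w=1 -- no cycle. Running total: 3
Skip edge (1,2) w=2 -- would create cycle
Add edge (3,4) w=2 -- no cycle. Running total: 5
Add edge (4,5) w=2 -- no cycle. Running total: 7
Skip edge (3,5) w=4 -- would create cycle
Skip edge (5,7) w=5 -- would create cycle
Add edge (5,6) w=5 -- no cycle. Running total: 12

MST edges: (1,4,w=1), (1,7,w=1), (2,4,w=1), (3,4,w=2), (4,5,w=2), (5,6,w=5)
Total MST weight: 1 + 1 + 1 + 2 + 2 + 5 = 12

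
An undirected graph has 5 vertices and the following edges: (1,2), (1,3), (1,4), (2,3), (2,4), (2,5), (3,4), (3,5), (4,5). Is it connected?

Step 1: Build adjacency list from edges:
  1: 2, 3, 4
  2: 1, 3, 4, 5
  3: 1, 2, 4, 5
  4: 1, 2, 3, 5
  5: 2, 3, 4

Step 2: Run BFS/DFS from vertex 1:
  Visited: {1, 2, 3, 4, 5}
  Reached 5 of 5 vertices

Step 3: All 5 vertices reached from vertex 1, so the graph is connected.
Answer: Yes, the graph is connected.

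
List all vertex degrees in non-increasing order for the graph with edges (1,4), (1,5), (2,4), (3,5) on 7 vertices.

Step 1: Count edges incident to each vertex:
  deg(1) = 2 (neighbors: 4, 5)
  deg(2) = 1 (neighbors: 4)
  deg(3) = 1 (neighbors: 5)
  deg(4) = 2 (neighbors: 1, 2)
  deg(5) = 2 (neighbors: 1, 3)
  deg(6) = 0 (neighbors: none)
  deg(7) = 0 (neighbors: none)

Step 2: Sort degrees in non-increasing order:
  Degrees: [2, 1, 1, 2, 2, 0, 0] -> sorted: [2, 2, 2, 1, 1, 0, 0]

Degree sequence: [2, 2, 2, 1, 1, 0, 0]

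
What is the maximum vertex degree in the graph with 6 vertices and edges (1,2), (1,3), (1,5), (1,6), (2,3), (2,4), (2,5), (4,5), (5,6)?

Step 1: Count edges incident to each vertex:
  deg(1) = 4 (neighbors: 2, 3, 5, 6)
  deg(2) = 4 (neighbors: 1, 3, 4, 5)
  deg(3) = 2 (neighbors: 1, 2)
  deg(4) = 2 (neighbors: 2, 5)
  deg(5) = 4 (neighbors: 1, 2, 4, 6)
  deg(6) = 2 (neighbors: 1, 5)

Step 2: Find maximum:
  max(4, 4, 2, 2, 4, 2) = 4 (vertex 1)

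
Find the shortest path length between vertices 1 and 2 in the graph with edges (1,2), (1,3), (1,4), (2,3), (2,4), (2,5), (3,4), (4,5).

Step 1: Build adjacency list:
  1: 2, 3, 4
  2: 1, 3, 4, 5
  3: 1, 2, 4
  4: 1, 2, 3, 5
  5: 2, 4

Step 2: BFS from vertex 1 to find shortest path to 2:
  vertex 2 reached at distance 1

Step 3: Shortest path: 1 -> 2
Path length: 1 edge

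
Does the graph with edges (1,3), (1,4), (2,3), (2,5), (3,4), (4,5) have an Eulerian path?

Step 1: Find the degree of each vertex:
  deg(1) = 2
  deg(2) = 2
  deg(3) = 3
  deg(4) = 3
  deg(5) = 2

Step 2: Count vertices with odd degree:
  Odd-degree vertices: 3, 4 (2 total)

Step 3: Apply Euler's theorem:
  - Eulerian circuit exists iff graph is connected and all vertices have even degree
  - Eulerian path exists iff graph is connected and has 0 or 2 odd-degree vertices

Graph is connected with exactly 2 odd-degree vertices (3, 4).
Eulerian path exists (starting and ending at the odd-degree vertices), but no Eulerian circuit.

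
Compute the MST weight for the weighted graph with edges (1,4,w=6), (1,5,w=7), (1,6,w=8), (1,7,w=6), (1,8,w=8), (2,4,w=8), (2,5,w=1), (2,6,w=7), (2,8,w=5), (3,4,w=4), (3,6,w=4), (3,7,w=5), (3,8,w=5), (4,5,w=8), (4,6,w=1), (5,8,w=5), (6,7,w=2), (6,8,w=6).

Apply Kruskal's algorithm (sort edges by weight, add if no cycle):

Sorted edges by weight:
  (2,5) w=1
  (4,6) w=1
  (6,7) w=2
  (3,6) w=4
  (3,4) w=4
  (2,8) w=5
  (3,7) w=5
  (3,8) w=5
  (5,8) w=5
  (1,4) w=6
  (1,7) w=6
  (6,8) w=6
  (1,5) w=7
  (2,6) w=7
  (1,6) w=8
  (1,8) w=8
  (2,4) w=8
  (4,5) w=8

Add edge (2,5) w=1 -- no cycle. Running total: 1
Add edge (4,6) w=1 -- no cycle. Running total: 2
Add edge (6,7) w=2 -- no cycle. Running total: 4
Add edge (3,6) w=4 -- no cycle. Running total: 8
Skip edge (3,4) w=4 -- would create cycle
Add edge (2,8) w=5 -- no cycle. Running total: 13
Skip edge (3,7) w=5 -- would create cycle
Add edge (3,8) w=5 -- no cycle. Running total: 18
Skip edge (5,8) w=5 -- would create cycle
Add edge (1,4) w=6 -- no cycle. Running total: 24

MST edges: (2,5,w=1), (4,6,w=1), (6,7,w=2), (3,6,w=4), (2,8,w=5), (3,8,w=5), (1,4,w=6)
Total MST weight: 1 + 1 + 2 + 4 + 5 + 5 + 6 = 24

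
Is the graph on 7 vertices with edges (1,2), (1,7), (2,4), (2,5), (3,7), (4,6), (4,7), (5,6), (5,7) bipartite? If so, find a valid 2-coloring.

Step 1: Attempt 2-coloring using BFS:
  Start at vertex 1, assign color 0
  Color vertex 2 with color 1 (neighbor of 1)
  Color vertex 7 with color 1 (neighbor of 1)
  Color vertex 4 with color 0 (neighbor of 2)
  Color vertex 5 with color 0 (neighbor of 2)
  Color vertex 3 with color 0 (neighbor of 7)
  Color vertex 6 with color 1 (neighbor of 4)

Step 2: 2-coloring succeeded. No conflicts found.
  Set A (color 0): {1, 3, 4, 5}
  Set B (color 1): {2, 6, 7}

The graph is bipartite with partition {1, 3, 4, 5}, {2, 6, 7}.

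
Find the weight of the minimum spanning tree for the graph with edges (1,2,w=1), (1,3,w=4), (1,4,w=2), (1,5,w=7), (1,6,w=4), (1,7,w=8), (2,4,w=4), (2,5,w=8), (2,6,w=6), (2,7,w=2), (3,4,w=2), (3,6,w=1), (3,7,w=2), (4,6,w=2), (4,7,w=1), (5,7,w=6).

Apply Kruskal's algorithm (sort edges by weight, add if no cycle):

Sorted edges by weight:
  (1,2) w=1
  (3,6) w=1
  (4,7) w=1
  (1,4) w=2
  (2,7) w=2
  (3,4) w=2
  (3,7) w=2
  (4,6) w=2
  (1,3) w=4
  (1,6) w=4
  (2,4) w=4
  (2,6) w=6
  (5,7) w=6
  (1,5) w=7
  (1,7) w=8
  (2,5) w=8

Add edge (1,2) w=1 -- no cycle. Running total: 1
Add edge (3,6) w=1 -- no cycle. Running total: 2
Add edge (4,7) w=1 -- no cycle. Running total: 3
Add edge (1,4) w=2 -- no cycle. Running total: 5
Skip edge (2,7) w=2 -- would create cycle
Add edge (3,4) w=2 -- no cycle. Running total: 7
Skip edge (3,7) w=2 -- would create cycle
Skip edge (4,6) w=2 -- would create cycle
Skip edge (1,3) w=4 -- would create cycle
Skip edge (1,6) w=4 -- would create cycle
Skip edge (2,4) w=4 -- would create cycle
Skip edge (2,6) w=6 -- would create cycle
Add edge (5,7) w=6 -- no cycle. Running total: 13

MST edges: (1,2,w=1), (3,6,w=1), (4,7,w=1), (1,4,w=2), (3,4,w=2), (5,7,w=6)
Total MST weight: 1 + 1 + 1 + 2 + 2 + 6 = 13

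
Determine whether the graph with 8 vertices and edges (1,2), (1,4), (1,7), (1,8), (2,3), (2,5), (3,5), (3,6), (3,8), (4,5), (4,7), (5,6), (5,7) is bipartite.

Step 1: Attempt 2-coloring using BFS:
  Start at vertex 1, assign color 0
  Color vertex 2 with color 1 (neighbor of 1)
  Color vertex 4 with color 1 (neighbor of 1)
  Color vertex 7 with color 1 (neighbor of 1)
  Color vertex 8 with color 1 (neighbor of 1)
  Color vertex 3 with color 0 (neighbor of 2)
  Color vertex 5 with color 0 (neighbor of 2)

Step 2: Conflict found! Vertices 4 and 7 are adjacent but have the same color.
This means the graph contains an odd cycle.

The graph is NOT bipartite.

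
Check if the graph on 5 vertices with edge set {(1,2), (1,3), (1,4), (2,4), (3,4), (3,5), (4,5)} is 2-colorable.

Step 1: Attempt 2-coloring using BFS:
  Start at vertex 1, assign color 0
  Color vertex 2 with color 1 (neighbor of 1)
  Color vertex 3 with color 1 (neighbor of 1)
  Color vertex 4 with color 1 (neighbor of 1)

Step 2: Conflict found! Vertices 2 and 4 are adjacent but have the same color.
This means the graph contains an odd cycle.

The graph is NOT bipartite.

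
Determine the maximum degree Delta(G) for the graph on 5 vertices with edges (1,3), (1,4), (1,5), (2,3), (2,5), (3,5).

Step 1: Count edges incident to each vertex:
  deg(1) = 3 (neighbors: 3, 4, 5)
  deg(2) = 2 (neighbors: 3, 5)
  deg(3) = 3 (neighbors: 1, 2, 5)
  deg(4) = 1 (neighbors: 1)
  deg(5) = 3 (neighbors: 1, 2, 3)

Step 2: Find maximum:
  max(3, 2, 3, 1, 3) = 3 (vertex 1)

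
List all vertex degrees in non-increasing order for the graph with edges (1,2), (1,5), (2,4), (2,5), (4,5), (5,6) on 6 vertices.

Step 1: Count edges incident to each vertex:
  deg(1) = 2 (neighbors: 2, 5)
  deg(2) = 3 (neighbors: 1, 4, 5)
  deg(3) = 0 (neighbors: none)
  deg(4) = 2 (neighbors: 2, 5)
  deg(5) = 4 (neighbors: 1, 2, 4, 6)
  deg(6) = 1 (neighbors: 5)

Step 2: Sort degrees in non-increasing order:
  Degrees: [2, 3, 0, 2, 4, 1] -> sorted: [4, 3, 2, 2, 1, 0]

Degree sequence: [4, 3, 2, 2, 1, 0]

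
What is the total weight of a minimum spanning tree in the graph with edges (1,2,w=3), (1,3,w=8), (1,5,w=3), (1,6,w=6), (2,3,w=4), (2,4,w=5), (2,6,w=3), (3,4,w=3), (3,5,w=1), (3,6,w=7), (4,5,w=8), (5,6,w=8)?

Apply Kruskal's algorithm (sort edges by weight, add if no cycle):

Sorted edges by weight:
  (3,5) w=1
  (1,2) w=3
  (1,5) w=3
  (2,6) w=3
  (3,4) w=3
  (2,3) w=4
  (2,4) w=5
  (1,6) w=6
  (3,6) w=7
  (1,3) w=8
  (4,5) w=8
  (5,6) w=8

Add edge (3,5) w=1 -- no cycle. Running total: 1
Add edge (1,2) w=3 -- no cycle. Running total: 4
Add edge (1,5) w=3 -- no cycle. Running total: 7
Add edge (2,6) w=3 -- no cycle. Running total: 10
Add edge (3,4) w=3 -- no cycle. Running total: 13

MST edges: (3,5,w=1), (1,2,w=3), (1,5,w=3), (2,6,w=3), (3,4,w=3)
Total MST weight: 1 + 3 + 3 + 3 + 3 = 13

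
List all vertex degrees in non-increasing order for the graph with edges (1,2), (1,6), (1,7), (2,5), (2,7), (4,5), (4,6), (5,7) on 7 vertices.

Step 1: Count edges incident to each vertex:
  deg(1) = 3 (neighbors: 2, 6, 7)
  deg(2) = 3 (neighbors: 1, 5, 7)
  deg(3) = 0 (neighbors: none)
  deg(4) = 2 (neighbors: 5, 6)
  deg(5) = 3 (neighbors: 2, 4, 7)
  deg(6) = 2 (neighbors: 1, 4)
  deg(7) = 3 (neighbors: 1, 2, 5)

Step 2: Sort degrees in non-increasing order:
  Degrees: [3, 3, 0, 2, 3, 2, 3] -> sorted: [3, 3, 3, 3, 2, 2, 0]

Degree sequence: [3, 3, 3, 3, 2, 2, 0]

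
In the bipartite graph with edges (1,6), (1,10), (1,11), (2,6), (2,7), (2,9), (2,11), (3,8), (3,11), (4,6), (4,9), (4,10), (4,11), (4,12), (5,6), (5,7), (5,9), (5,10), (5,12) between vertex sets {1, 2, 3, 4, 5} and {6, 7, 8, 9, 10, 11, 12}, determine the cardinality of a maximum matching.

Step 1: List the neighbors of each left vertex:
  1: 6, 10, 11
  2: 6, 7, 9, 11
  3: 8, 11
  4: 6, 9, 10, 11, 12
  5: 6, 7, 9, 10, 12

Step 2: Greedily match left vertices, then look for augmenting paths:
  Match 1 -- 6
  Match 2 -- 7
  Match 3 -- 8
  Match 4 -- 9
  Match 5 -- 10
  No augmenting path remains.

Step 3: Verify this is maximum:
  Matching size 5 = min(|L|, |R|) = min(5, 7), which is an upper bound, so this matching is maximum.

Maximum matching: {(1,6), (2,7), (3,8), (4,9), (5,10)}
Size: 5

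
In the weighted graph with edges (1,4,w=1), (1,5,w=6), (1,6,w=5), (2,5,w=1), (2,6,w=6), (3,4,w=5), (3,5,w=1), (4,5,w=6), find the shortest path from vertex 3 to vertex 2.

Step 1: Build adjacency list with weights:
  1: 4(w=1), 5(w=6), 6(w=5)
  2: 5(w=1), 6(w=6)
  3: 4(w=5), 5(w=1)
  4: 1(w=1), 3(w=5), 5(w=6)
  5: 1(w=6), 2(w=1), 3(w=1), 4(w=6)
  6: 1(w=5), 2(w=6)

Step 2: Apply Dijkstra's algorithm from vertex 3:
  Visit vertex 3 (distance=0)
    Update dist[4] = 5
    Update dist[5] = 1
  Visit vertex 5 (distance=1)
    Update dist[1] = 7
    Update dist[2] = 2
  Visit vertex 2 (distance=2)
    Update dist[6] = 8

Step 3: Shortest path: 3 -> 5 -> 2
Total weight: 1 + 1 = 2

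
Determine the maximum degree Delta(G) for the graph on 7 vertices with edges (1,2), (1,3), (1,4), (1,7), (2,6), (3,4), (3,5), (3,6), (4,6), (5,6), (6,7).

Step 1: Count edges incident to each vertex:
  deg(1) = 4 (neighbors: 2, 3, 4, 7)
  deg(2) = 2 (neighbors: 1, 6)
  deg(3) = 4 (neighbors: 1, 4, 5, 6)
  deg(4) = 3 (neighbors: 1, 3, 6)
  deg(5) = 2 (neighbors: 3, 6)
  deg(6) = 5 (neighbors: 2, 3, 4, 5, 7)
  deg(7) = 2 (neighbors: 1, 6)

Step 2: Find maximum:
  max(4, 2, 4, 3, 2, 5, 2) = 5 (vertex 6)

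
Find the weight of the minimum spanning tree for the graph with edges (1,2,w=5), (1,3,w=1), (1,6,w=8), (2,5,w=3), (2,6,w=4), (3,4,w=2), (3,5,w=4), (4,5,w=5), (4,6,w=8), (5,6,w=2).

Apply Kruskal's algorithm (sort edges by weight, add if no cycle):

Sorted edges by weight:
  (1,3) w=1
  (3,4) w=2
  (5,6) w=2
  (2,5) w=3
  (2,6) w=4
  (3,5) w=4
  (1,2) w=5
  (4,5) w=5
  (1,6) w=8
  (4,6) w=8

Add edge (1,3) w=1 -- no cycle. Running total: 1
Add edge (3,4) w=2 -- no cycle. Running total: 3
Add edge (5,6) w=2 -- no cycle. Running total: 5
Add edge (2,5) w=3 -- no cycle. Running total: 8
Skip edge (2,6) w=4 -- would create cycle
Add edge (3,5) w=4 -- no cycle. Running total: 12

MST edges: (1,3,w=1), (3,4,w=2), (5,6,w=2), (2,5,w=3), (3,5,w=4)
Total MST weight: 1 + 2 + 2 + 3 + 4 = 12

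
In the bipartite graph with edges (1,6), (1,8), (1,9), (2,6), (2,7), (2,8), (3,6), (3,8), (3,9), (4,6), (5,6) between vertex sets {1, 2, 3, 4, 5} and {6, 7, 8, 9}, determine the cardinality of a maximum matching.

Step 1: List the neighbors of each left vertex:
  1: 6, 8, 9
  2: 6, 7, 8
  3: 6, 8, 9
  4: 6
  5: 6

Step 2: Greedily match left vertices, then look for augmenting paths:
  Match 1 -- 9
  Match 2 -- 7
  Match 3 -- 8
  Match 4 -- 6
  No augmenting path remains.

Step 3: Verify this is maximum:
  Matching size 4 = min(|L|, |R|) = min(5, 4), which is an upper bound, so this matching is maximum.

Maximum matching: {(1,9), (2,7), (3,8), (4,6)}
Size: 4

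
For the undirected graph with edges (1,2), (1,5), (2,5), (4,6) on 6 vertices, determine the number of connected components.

Step 1: Build adjacency list from edges:
  1: 2, 5
  2: 1, 5
  3: (none)
  4: 6
  5: 1, 2
  6: 4

Step 2: Run BFS/DFS from vertex 1:
  Visited: {1, 2, 5}
  Reached 3 of 6 vertices

Step 3: Only 3 of 6 vertices reached. Graph is disconnected.
Connected components: {1, 2, 5}, {3}, {4, 6}
Number of connected components: 3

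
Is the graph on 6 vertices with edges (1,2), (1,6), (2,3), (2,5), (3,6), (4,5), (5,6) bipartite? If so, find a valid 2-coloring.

Step 1: Attempt 2-coloring using BFS:
  Start at vertex 1, assign color 0
  Color vertex 2 with color 1 (neighbor of 1)
  Color vertex 6 with color 1 (neighbor of 1)
  Color vertex 3 with color 0 (neighbor of 2)
  Color vertex 5 with color 0 (neighbor of 2)
  Color vertex 4 with color 1 (neighbor of 5)

Step 2: 2-coloring succeeded. No conflicts found.
  Set A (color 0): {1, 3, 5}
  Set B (color 1): {2, 4, 6}

The graph is bipartite with partition {1, 3, 5}, {2, 4, 6}.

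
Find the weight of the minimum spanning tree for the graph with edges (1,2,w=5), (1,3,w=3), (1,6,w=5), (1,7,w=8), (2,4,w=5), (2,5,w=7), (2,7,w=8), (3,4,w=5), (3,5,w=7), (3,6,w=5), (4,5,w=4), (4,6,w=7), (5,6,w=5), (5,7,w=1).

Apply Kruskal's algorithm (sort edges by weight, add if no cycle):

Sorted edges by weight:
  (5,7) w=1
  (1,3) w=3
  (4,5) w=4
  (1,6) w=5
  (1,2) w=5
  (2,4) w=5
  (3,6) w=5
  (3,4) w=5
  (5,6) w=5
  (2,5) w=7
  (3,5) w=7
  (4,6) w=7
  (1,7) w=8
  (2,7) w=8

Add edge (5,7) w=1 -- no cycle. Running total: 1
Add edge (1,3) w=3 -- no cycle. Running total: 4
Add edge (4,5) w=4 -- no cycle. Running total: 8
Add edge (1,6) w=5 -- no cycle. Running total: 13
Add edge (1,2) w=5 -- no cycle. Running total: 18
Add edge (2,4) w=5 -- no cycle. Running total: 23

MST edges: (5,7,w=1), (1,3,w=3), (4,5,w=4), (1,6,w=5), (1,2,w=5), (2,4,w=5)
Total MST weight: 1 + 3 + 4 + 5 + 5 + 5 = 23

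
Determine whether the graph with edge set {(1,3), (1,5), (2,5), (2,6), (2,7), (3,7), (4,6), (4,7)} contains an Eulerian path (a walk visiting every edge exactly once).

Step 1: Find the degree of each vertex:
  deg(1) = 2
  deg(2) = 3
  deg(3) = 2
  deg(4) = 2
  deg(5) = 2
  deg(6) = 2
  deg(7) = 3

Step 2: Count vertices with odd degree:
  Odd-degree vertices: 2, 7 (2 total)

Step 3: Apply Euler's theorem:
  - Eulerian circuit exists iff graph is connected and all vertices have even degree
  - Eulerian path exists iff graph is connected and has 0 or 2 odd-degree vertices

Graph is connected with exactly 2 odd-degree vertices (2, 7).
Eulerian path exists (starting and ending at the odd-degree vertices), but no Eulerian circuit.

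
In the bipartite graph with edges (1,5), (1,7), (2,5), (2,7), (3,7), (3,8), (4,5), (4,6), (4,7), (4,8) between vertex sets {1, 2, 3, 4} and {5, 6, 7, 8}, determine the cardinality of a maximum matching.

Step 1: List the neighbors of each left vertex:
  1: 5, 7
  2: 5, 7
  3: 7, 8
  4: 5, 6, 7, 8

Step 2: Greedily match left vertices, then look for augmenting paths:
  Match 1 -- 5
  Match 2 -- 7
  Match 3 -- 8
  Match 4 -- 6
  No augmenting path remains.

Step 3: Verify this is maximum:
  Matching size 4 = min(|L|, |R|) = min(4, 4), which is an upper bound, so this matching is maximum.

Maximum matching: {(1,5), (2,7), (3,8), (4,6)}
Size: 4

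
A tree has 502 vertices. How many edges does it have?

A tree on n vertices always has exactly n - 1 edges.
For n = 502: edges = 502 - 1 = 501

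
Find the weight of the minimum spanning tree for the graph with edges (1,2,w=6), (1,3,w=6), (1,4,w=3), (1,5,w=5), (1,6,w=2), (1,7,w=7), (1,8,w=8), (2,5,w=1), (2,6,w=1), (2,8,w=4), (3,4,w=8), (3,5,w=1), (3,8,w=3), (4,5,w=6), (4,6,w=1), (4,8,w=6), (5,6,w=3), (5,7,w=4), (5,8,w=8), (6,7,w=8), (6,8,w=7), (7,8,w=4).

Apply Kruskal's algorithm (sort edges by weight, add if no cycle):

Sorted edges by weight:
  (2,6) w=1
  (2,5) w=1
  (3,5) w=1
  (4,6) w=1
  (1,6) w=2
  (1,4) w=3
  (3,8) w=3
  (5,6) w=3
  (2,8) w=4
  (5,7) w=4
  (7,8) w=4
  (1,5) w=5
  (1,2) w=6
  (1,3) w=6
  (4,8) w=6
  (4,5) w=6
  (1,7) w=7
  (6,8) w=7
  (1,8) w=8
  (3,4) w=8
  (5,8) w=8
  (6,7) w=8

Add edge (2,6) w=1 -- no cycle. Running total: 1
Add edge (2,5) w=1 -- no cycle. Running total: 2
Add edge (3,5) w=1 -- no cycle. Running total: 3
Add edge (4,6) w=1 -- no cycle. Running total: 4
Add edge (1,6) w=2 -- no cycle. Running total: 6
Skip edge (1,4) w=3 -- would create cycle
Add edge (3,8) w=3 -- no cycle. Running total: 9
Skip edge (5,6) w=3 -- would create cycle
Skip edge (2,8) w=4 -- would create cycle
Add edge (5,7) w=4 -- no cycle. Running total: 13

MST edges: (2,6,w=1), (2,5,w=1), (3,5,w=1), (4,6,w=1), (1,6,w=2), (3,8,w=3), (5,7,w=4)
Total MST weight: 1 + 1 + 1 + 1 + 2 + 3 + 4 = 13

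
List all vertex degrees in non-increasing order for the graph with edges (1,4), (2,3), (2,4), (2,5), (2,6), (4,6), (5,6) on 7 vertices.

Step 1: Count edges incident to each vertex:
  deg(1) = 1 (neighbors: 4)
  deg(2) = 4 (neighbors: 3, 4, 5, 6)
  deg(3) = 1 (neighbors: 2)
  deg(4) = 3 (neighbors: 1, 2, 6)
  deg(5) = 2 (neighbors: 2, 6)
  deg(6) = 3 (neighbors: 2, 4, 5)
  deg(7) = 0 (neighbors: none)

Step 2: Sort degrees in non-increasing order:
  Degrees: [1, 4, 1, 3, 2, 3, 0] -> sorted: [4, 3, 3, 2, 1, 1, 0]

Degree sequence: [4, 3, 3, 2, 1, 1, 0]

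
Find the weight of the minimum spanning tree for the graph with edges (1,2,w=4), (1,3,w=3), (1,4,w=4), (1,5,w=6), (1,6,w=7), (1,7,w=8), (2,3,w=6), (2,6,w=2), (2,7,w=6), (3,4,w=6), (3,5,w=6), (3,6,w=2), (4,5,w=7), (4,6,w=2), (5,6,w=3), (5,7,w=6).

Apply Kruskal's algorithm (sort edges by weight, add if no cycle):

Sorted edges by weight:
  (2,6) w=2
  (3,6) w=2
  (4,6) w=2
  (1,3) w=3
  (5,6) w=3
  (1,4) w=4
  (1,2) w=4
  (1,5) w=6
  (2,3) w=6
  (2,7) w=6
  (3,4) w=6
  (3,5) w=6
  (5,7) w=6
  (1,6) w=7
  (4,5) w=7
  (1,7) w=8

Add edge (2,6) w=2 -- no cycle. Running total: 2
Add edge (3,6) w=2 -- no cycle. Running total: 4
Add edge (4,6) w=2 -- no cycle. Running total: 6
Add edge (1,3) w=3 -- no cycle. Running total: 9
Add edge (5,6) w=3 -- no cycle. Running total: 12
Skip edge (1,4) w=4 -- would create cycle
Skip edge (1,2) w=4 -- would create cycle
Skip edge (1,5) w=6 -- would create cycle
Skip edge (2,3) w=6 -- would create cycle
Add edge (2,7) w=6 -- no cycle. Running total: 18

MST edges: (2,6,w=2), (3,6,w=2), (4,6,w=2), (1,3,w=3), (5,6,w=3), (2,7,w=6)
Total MST weight: 2 + 2 + 2 + 3 + 3 + 6 = 18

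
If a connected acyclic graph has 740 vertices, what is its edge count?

A tree on n vertices always has exactly n - 1 edges.
For n = 740: edges = 740 - 1 = 739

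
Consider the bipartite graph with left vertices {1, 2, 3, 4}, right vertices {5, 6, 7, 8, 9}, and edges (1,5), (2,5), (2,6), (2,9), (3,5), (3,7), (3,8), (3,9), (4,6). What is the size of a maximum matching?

Step 1: List the neighbors of each left vertex:
  1: 5
  2: 5, 6, 9
  3: 5, 7, 8, 9
  4: 6

Step 2: Greedily match left vertices, then look for augmenting paths:
  Match 1 -- 5
  Match 2 -- 9
  Match 3 -- 7
  Match 4 -- 6
  No augmenting path remains.

Step 3: Verify this is maximum:
  Matching size 4 = min(|L|, |R|) = min(4, 5), which is an upper bound, so this matching is maximum.

Maximum matching: {(1,5), (2,9), (3,7), (4,6)}
Size: 4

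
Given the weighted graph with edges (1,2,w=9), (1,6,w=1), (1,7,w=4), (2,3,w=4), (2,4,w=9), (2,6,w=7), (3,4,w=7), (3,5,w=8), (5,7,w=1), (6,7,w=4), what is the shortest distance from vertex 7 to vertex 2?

Step 1: Build adjacency list with weights:
  1: 2(w=9), 6(w=1), 7(w=4)
  2: 1(w=9), 3(w=4), 4(w=9), 6(w=7)
  3: 2(w=4), 4(w=7), 5(w=8)
  4: 2(w=9), 3(w=7)
  5: 3(w=8), 7(w=1)
  6: 1(w=1), 2(w=7), 7(w=4)
  7: 1(w=4), 5(w=1), 6(w=4)

Step 2: Apply Dijkstra's algorithm from vertex 7:
  Visit vertex 7 (distance=0)
    Update dist[1] = 4
    Update dist[5] = 1
    Update dist[6] = 4
  Visit vertex 5 (distance=1)
    Update dist[3] = 9
  Visit vertex 1 (distance=4)
    Update dist[2] = 13
  Visit vertex 6 (distance=4)
    Update dist[2] = 11
  Visit vertex 3 (distance=9)
    Update dist[4] = 16
  Visit vertex 2 (distance=11)

Step 3: Shortest path: 7 -> 6 -> 2
Total weight: 4 + 7 = 11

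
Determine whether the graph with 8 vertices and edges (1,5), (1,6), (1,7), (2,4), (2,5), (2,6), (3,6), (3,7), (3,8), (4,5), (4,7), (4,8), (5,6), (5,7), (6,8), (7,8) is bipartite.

Step 1: Attempt 2-coloring using BFS:
  Start at vertex 1, assign color 0
  Color vertex 5 with color 1 (neighbor of 1)
  Color vertex 6 with color 1 (neighbor of 1)
  Color vertex 7 with color 1 (neighbor of 1)
  Color vertex 2 with color 0 (neighbor of 5)
  Color vertex 4 with color 0 (neighbor of 5)

Step 2: Conflict found! Vertices 5 and 6 are adjacent but have the same color.
This means the graph contains an odd cycle.

The graph is NOT bipartite.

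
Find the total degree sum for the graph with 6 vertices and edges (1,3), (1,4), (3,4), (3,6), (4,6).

Step 1: Count edges incident to each vertex:
  deg(1) = 2 (neighbors: 3, 4)
  deg(2) = 0 (neighbors: none)
  deg(3) = 3 (neighbors: 1, 4, 6)
  deg(4) = 3 (neighbors: 1, 3, 6)
  deg(5) = 0 (neighbors: none)
  deg(6) = 2 (neighbors: 3, 4)

Step 2: Sum all degrees:
  2 + 0 + 3 + 3 + 0 + 2 = 10

Verification: sum of degrees = 2 * |E| = 2 * 5 = 10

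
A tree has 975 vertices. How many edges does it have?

A tree on n vertices always has exactly n - 1 edges.
For n = 975: edges = 975 - 1 = 974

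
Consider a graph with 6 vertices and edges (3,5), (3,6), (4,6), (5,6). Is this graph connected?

Step 1: Build adjacency list from edges:
  1: (none)
  2: (none)
  3: 5, 6
  4: 6
  5: 3, 6
  6: 3, 4, 5

Step 2: Run BFS/DFS from vertex 1:
  Visited: {1}
  Reached 1 of 6 vertices

Step 3: Only 1 of 6 vertices reached. Graph is disconnected.
Connected components: {1}, {2}, {3, 4, 5, 6}
Answer: No, the graph is not connected (3 components).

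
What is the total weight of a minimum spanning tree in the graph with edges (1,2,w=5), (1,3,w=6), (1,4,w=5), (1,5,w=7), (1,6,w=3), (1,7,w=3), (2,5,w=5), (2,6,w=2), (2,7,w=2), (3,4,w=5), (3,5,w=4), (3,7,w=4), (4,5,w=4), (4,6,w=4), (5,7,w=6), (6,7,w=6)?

Apply Kruskal's algorithm (sort edges by weight, add if no cycle):

Sorted edges by weight:
  (2,6) w=2
  (2,7) w=2
  (1,6) w=3
  (1,7) w=3
  (3,7) w=4
  (3,5) w=4
  (4,6) w=4
  (4,5) w=4
  (1,2) w=5
  (1,4) w=5
  (2,5) w=5
  (3,4) w=5
  (1,3) w=6
  (5,7) w=6
  (6,7) w=6
  (1,5) w=7

Add edge (2,6) w=2 -- no cycle. Running total: 2
Add edge (2,7) w=2 -- no cycle. Running total: 4
Add edge (1,6) w=3 -- no cycle. Running total: 7
Skip edge (1,7) w=3 -- would create cycle
Add edge (3,7) w=4 -- no cycle. Running total: 11
Add edge (3,5) w=4 -- no cycle. Running total: 15
Add edge (4,6) w=4 -- no cycle. Running total: 19

MST edges: (2,6,w=2), (2,7,w=2), (1,6,w=3), (3,7,w=4), (3,5,w=4), (4,6,w=4)
Total MST weight: 2 + 2 + 3 + 4 + 4 + 4 = 19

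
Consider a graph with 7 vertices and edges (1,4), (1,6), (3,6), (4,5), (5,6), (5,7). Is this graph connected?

Step 1: Build adjacency list from edges:
  1: 4, 6
  2: (none)
  3: 6
  4: 1, 5
  5: 4, 6, 7
  6: 1, 3, 5
  7: 5

Step 2: Run BFS/DFS from vertex 1:
  Visited: {1, 4, 6, 5, 3, 7}
  Reached 6 of 7 vertices

Step 3: Only 6 of 7 vertices reached. Graph is disconnected.
Connected components: {1, 3, 4, 5, 6, 7}, {2}
Answer: No, the graph is not connected (2 components).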